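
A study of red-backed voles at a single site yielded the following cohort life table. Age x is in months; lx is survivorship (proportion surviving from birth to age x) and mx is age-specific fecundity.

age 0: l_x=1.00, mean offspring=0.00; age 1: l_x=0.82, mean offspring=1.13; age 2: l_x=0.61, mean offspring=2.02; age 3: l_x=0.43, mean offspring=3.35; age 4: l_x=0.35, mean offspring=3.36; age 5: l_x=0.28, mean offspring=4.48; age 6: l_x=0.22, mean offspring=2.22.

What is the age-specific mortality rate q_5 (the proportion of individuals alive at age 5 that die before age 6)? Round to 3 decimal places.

0.214

q_5 = (l_5 − l_6) / l_5 = (0.28 − 0.22) / 0.28
     = 0.06 / 0.28 = 0.214286… → 0.214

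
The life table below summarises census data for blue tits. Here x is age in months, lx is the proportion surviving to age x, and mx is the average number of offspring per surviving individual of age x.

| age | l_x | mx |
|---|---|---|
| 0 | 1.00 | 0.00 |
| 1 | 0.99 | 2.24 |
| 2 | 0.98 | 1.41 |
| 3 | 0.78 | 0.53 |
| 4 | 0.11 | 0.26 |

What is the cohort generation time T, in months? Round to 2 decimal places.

1.57

lx·mx: 0, 2.2176, 1.3818, 0.4134, 0.0286 → R0 = 4.0414
x·lx·mx: 0, 2.2176, 2.7636, 1.2402, 0.1144 → Σ = 6.3358
T = 6.3358 / 4.0414 = 1.567724… → 1.57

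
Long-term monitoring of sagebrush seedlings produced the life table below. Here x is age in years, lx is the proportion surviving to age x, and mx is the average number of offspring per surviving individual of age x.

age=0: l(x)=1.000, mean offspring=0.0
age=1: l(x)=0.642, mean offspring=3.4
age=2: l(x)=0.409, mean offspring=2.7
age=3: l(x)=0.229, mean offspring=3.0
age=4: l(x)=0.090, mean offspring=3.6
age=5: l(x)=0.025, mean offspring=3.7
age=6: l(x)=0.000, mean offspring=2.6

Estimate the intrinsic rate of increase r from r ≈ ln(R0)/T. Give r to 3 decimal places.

0.791

R0 = Σ lx·mx = 0 + 2.1828 + 1.1043 + 0.687 + 0.324 + 0.0925 + 0 = 4.3906
Σ x·lx·mx = 8.2109; T = 8.2109/4.3906 = 1.87011…
r ≈ ln(R0)/T = ln(4.3906)/1.87011… = 0.79111… → 0.791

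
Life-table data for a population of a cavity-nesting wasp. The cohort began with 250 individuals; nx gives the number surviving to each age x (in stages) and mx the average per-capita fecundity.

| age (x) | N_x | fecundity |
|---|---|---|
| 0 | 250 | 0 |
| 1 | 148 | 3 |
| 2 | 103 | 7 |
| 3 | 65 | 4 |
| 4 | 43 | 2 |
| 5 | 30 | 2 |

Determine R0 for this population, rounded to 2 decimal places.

6.28

lx = nx/n0 = nx/250: 1, 0.592, 0.412, 0.26, 0.172, 0.12
lx·mx by age: 0, 1.776, 2.884, 1.04, 0.344, 0.24
R0 = Σ lx·mx = 6.284 → 6.28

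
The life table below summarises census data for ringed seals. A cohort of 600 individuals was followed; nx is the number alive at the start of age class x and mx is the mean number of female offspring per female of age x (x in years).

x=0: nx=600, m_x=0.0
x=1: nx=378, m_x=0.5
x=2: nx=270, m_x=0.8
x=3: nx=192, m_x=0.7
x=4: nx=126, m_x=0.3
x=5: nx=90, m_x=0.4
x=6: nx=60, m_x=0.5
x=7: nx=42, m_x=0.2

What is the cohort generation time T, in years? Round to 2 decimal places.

lx = nx/n0 = nx/600: 1, 0.63, 0.45, 0.32, 0.21, 0.15, 0.1, 0.07
lx·mx: 0, 0.315, 0.36, 0.224, 0.063, 0.06, 0.05, 0.014 → R0 = 1.086
x·lx·mx: 0, 0.315, 0.72, 0.672, 0.252, 0.3, 0.3, 0.098 → Σ = 2.657
T = 2.657 / 1.086 = 2.446593… → 2.45

2.45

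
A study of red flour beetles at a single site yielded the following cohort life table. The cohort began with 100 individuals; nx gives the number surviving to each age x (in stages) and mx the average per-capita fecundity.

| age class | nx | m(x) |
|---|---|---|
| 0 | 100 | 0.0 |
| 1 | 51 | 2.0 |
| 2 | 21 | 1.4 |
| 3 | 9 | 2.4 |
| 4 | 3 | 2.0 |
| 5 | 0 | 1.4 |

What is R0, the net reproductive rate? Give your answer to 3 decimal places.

1.590

lx = nx/n0 = nx/100: 1, 0.51, 0.21, 0.09, 0.03, 0
lx·mx by age: 0, 1.02, 0.294, 0.216, 0.06, 0
R0 = Σ lx·mx = 1.59 → 1.590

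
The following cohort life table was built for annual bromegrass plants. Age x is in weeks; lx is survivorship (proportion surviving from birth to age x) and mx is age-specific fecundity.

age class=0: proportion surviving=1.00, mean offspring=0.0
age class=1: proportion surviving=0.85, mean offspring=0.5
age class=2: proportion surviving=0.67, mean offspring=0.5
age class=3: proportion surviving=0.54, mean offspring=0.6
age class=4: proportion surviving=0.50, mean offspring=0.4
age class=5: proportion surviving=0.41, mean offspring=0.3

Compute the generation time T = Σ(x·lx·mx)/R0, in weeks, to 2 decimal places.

2.47

lx·mx: 0, 0.425, 0.335, 0.324, 0.2, 0.123 → R0 = 1.407
x·lx·mx: 0, 0.425, 0.67, 0.972, 0.8, 0.615 → Σ = 3.482
T = 3.482 / 1.407 = 2.474769… → 2.47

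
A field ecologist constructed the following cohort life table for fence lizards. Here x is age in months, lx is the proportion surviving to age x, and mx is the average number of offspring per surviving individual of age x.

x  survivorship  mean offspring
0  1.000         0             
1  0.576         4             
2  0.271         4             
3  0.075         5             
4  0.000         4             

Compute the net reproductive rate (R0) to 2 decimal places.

lx·mx by age: 0, 2.304, 1.084, 0.375, 0
R0 = Σ lx·mx = 3.763 → 3.76

3.76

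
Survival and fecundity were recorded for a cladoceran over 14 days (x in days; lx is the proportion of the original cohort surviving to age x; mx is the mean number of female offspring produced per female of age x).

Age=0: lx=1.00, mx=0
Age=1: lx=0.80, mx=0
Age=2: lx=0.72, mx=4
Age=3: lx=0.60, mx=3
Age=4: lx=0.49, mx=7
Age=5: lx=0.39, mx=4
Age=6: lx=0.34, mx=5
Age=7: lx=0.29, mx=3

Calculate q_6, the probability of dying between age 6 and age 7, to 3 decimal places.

q_6 = (l_6 − l_7) / l_6 = (0.34 − 0.29) / 0.34
     = 0.05 / 0.34 = 0.147059… → 0.147

0.147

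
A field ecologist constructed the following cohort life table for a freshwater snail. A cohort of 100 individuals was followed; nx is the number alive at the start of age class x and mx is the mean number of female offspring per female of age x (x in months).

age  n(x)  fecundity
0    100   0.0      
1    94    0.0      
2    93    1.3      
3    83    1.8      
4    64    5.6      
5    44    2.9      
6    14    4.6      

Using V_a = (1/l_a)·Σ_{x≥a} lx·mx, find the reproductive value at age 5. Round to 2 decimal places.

4.36

lx = nx/n0 = nx/100: 1, 0.94, 0.93, 0.83, 0.64, 0.44, 0.14
lx·mx for x ≥ 5: 1.276, 0.644 → sum = 1.92
V_5 = 1.92 / l_5 = 1.92 / 0.44 = 4.363636… → 4.36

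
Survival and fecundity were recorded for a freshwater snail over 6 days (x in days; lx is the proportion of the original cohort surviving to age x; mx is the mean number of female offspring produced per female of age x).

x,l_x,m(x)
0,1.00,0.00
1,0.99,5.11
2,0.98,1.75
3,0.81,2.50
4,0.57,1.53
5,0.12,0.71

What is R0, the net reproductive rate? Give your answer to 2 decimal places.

9.76

lx·mx by age: 0, 5.0589, 1.715, 2.025, 0.8721, 0.0852
R0 = Σ lx·mx = 9.7562 → 9.76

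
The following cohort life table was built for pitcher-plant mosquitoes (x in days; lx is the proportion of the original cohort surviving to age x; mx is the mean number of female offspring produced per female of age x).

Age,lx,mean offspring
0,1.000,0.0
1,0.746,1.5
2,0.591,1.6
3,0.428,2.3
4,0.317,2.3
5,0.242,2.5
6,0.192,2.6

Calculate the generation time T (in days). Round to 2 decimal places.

lx·mx: 0, 1.119, 0.9456, 0.9844, 0.7291, 0.605, 0.4992 → R0 = 4.8823
x·lx·mx: 0, 1.119, 1.8912, 2.9532, 2.9164, 3.025, 2.9952 → Σ = 14.9
T = 14.9 / 4.8823 = 3.05184… → 3.05

3.05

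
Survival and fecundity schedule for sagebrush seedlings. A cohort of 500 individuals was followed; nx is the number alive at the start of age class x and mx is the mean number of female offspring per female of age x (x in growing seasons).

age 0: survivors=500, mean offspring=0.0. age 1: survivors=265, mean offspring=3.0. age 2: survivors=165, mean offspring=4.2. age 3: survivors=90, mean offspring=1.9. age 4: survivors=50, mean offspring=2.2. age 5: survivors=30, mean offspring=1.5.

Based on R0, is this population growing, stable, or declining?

growing

lx = nx/n0 = nx/500: 1, 0.53, 0.33, 0.18, 0.1, 0.06
R0 = Σ lx·mx = 0 + 1.59 + 1.386 + 0.342 + 0.22 + 0.09 = 3.628
R0 > 1, so the population is growing.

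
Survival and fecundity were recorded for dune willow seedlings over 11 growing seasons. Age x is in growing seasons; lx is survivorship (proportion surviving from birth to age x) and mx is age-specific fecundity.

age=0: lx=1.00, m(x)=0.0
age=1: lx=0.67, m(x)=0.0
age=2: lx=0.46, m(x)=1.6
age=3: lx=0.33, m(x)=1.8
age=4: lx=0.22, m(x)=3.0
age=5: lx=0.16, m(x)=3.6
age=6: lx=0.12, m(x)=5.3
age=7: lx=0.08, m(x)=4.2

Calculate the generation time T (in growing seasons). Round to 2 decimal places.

4.22

lx·mx: 0, 0, 0.736, 0.594, 0.66, 0.576, 0.636, 0.336 → R0 = 3.538
x·lx·mx: 0, 0, 1.472, 1.782, 2.64, 2.88, 3.816, 2.352 → Σ = 14.942
T = 14.942 / 3.538 = 4.22329… → 4.22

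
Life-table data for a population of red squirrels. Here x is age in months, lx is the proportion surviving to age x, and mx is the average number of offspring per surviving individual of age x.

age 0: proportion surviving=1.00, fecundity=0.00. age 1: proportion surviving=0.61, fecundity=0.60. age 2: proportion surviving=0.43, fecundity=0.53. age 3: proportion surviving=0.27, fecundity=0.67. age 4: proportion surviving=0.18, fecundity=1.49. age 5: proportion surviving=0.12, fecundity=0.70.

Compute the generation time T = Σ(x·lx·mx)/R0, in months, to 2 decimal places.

2.54

lx·mx: 0, 0.366, 0.2279, 0.1809, 0.2682, 0.084 → R0 = 1.127
x·lx·mx: 0, 0.366, 0.4558, 0.5427, 1.0728, 0.42 → Σ = 2.8573
T = 2.8573 / 1.127 = 2.535315… → 2.54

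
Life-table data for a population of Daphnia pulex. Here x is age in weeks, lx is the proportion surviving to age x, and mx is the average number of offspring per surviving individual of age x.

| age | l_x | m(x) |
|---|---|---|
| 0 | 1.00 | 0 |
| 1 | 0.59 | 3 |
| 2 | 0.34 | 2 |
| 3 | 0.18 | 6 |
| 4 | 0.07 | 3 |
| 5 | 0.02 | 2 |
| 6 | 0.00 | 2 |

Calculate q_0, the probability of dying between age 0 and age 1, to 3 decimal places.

0.410

q_0 = (l_0 − l_1) / l_0 = (1 − 0.59) / 1
     = 0.41 / 1 = 0.41 → 0.410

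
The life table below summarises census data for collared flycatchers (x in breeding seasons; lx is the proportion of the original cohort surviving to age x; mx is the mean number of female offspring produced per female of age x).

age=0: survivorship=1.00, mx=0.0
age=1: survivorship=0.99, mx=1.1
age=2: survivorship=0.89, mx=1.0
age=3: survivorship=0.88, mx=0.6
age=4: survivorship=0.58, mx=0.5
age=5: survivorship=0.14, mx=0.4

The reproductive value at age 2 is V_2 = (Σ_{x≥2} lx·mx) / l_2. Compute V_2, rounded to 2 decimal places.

1.98

lx·mx for x ≥ 2: 0.89, 0.528, 0.29, 0.056 → sum = 1.764
V_2 = 1.764 / l_2 = 1.764 / 0.89 = 1.982022… → 1.98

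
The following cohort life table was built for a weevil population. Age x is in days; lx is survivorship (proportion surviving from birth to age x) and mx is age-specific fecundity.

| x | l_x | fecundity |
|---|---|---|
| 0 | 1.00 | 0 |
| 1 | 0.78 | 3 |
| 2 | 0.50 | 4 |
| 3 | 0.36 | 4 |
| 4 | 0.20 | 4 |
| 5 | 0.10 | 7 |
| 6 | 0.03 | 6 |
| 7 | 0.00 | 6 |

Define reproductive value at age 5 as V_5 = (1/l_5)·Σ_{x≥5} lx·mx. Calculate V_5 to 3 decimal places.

lx·mx for x ≥ 5: 0.7, 0.18, 0 → sum = 0.88
V_5 = 0.88 / l_5 = 0.88 / 0.1 = 8.8 → 8.800

8.800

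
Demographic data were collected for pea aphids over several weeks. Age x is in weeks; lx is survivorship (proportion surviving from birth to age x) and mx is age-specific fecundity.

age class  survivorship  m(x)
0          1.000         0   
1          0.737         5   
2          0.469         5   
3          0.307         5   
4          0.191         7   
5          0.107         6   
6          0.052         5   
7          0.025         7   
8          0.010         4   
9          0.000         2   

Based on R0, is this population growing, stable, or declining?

growing

R0 = Σ lx·mx = 0 + 3.685 + 2.345 + 1.535 + 1.337 + 0.642 + 0.26 + 0.175 + 0.04 + 0 = 10.019
R0 > 1, so the population is growing.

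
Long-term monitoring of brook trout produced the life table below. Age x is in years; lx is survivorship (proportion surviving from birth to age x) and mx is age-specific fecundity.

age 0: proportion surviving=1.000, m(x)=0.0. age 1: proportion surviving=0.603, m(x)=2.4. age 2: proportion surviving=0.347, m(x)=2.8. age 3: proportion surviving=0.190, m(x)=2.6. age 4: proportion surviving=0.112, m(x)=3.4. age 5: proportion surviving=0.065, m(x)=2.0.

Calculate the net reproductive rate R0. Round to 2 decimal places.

3.42

lx·mx by age: 0, 1.4472, 0.9716, 0.494, 0.3808, 0.13
R0 = Σ lx·mx = 3.4236 → 3.42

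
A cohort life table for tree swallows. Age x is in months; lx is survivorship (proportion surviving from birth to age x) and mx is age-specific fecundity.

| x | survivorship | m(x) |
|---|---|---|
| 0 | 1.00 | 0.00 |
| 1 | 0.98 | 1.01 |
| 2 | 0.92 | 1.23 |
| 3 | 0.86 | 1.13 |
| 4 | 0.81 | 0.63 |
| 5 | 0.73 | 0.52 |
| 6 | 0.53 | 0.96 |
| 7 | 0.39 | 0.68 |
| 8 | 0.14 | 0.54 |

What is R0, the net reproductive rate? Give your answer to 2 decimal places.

4.83

lx·mx by age: 0, 0.9898, 1.1316, 0.9718, 0.5103, 0.3796, 0.5088, 0.2652, 0.0756
R0 = Σ lx·mx = 4.8327 → 4.83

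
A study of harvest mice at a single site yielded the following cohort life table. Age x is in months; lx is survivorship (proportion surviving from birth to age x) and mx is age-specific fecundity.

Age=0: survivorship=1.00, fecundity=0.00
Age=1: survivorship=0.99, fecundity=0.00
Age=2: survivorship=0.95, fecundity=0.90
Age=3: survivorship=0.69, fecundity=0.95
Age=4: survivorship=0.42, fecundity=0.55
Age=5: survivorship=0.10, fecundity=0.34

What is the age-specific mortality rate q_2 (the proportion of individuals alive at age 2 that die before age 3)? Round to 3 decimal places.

q_2 = (l_2 − l_3) / l_2 = (0.95 − 0.69) / 0.95
     = 0.26 / 0.95 = 0.273684… → 0.274

0.274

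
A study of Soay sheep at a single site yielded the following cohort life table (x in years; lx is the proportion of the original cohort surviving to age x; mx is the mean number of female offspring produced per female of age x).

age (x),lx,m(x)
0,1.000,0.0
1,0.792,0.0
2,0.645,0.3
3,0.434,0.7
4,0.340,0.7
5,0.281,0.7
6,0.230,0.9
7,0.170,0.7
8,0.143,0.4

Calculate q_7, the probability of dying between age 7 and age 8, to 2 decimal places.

0.16

q_7 = (l_7 − l_8) / l_7 = (0.17 − 0.143) / 0.17
     = 0.027 / 0.17 = 0.158824… → 0.16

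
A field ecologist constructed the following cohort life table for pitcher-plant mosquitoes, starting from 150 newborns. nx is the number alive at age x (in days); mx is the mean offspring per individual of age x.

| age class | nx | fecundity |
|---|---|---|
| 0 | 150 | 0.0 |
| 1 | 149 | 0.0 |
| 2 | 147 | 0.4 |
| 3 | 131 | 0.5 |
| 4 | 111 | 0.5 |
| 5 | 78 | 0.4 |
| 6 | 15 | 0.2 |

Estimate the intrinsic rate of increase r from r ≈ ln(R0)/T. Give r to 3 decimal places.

lx = nx/n0 = nx/150: 1, 0.99333…, 0.98, 0.87333…, 0.74, 0.52, 0.1
R0 = Σ lx·mx = 0 + 0 + 0.392 + 0.43667… + 0.37 + 0.208 + 0.02 = 1.426667…
Σ x·lx·mx = 4.734…; T = 4.734…/1.426667… = 3.31822…
r ≈ ln(R0)/T = ln(1.426667…)/3.31822… = 0.10709… → 0.107

0.107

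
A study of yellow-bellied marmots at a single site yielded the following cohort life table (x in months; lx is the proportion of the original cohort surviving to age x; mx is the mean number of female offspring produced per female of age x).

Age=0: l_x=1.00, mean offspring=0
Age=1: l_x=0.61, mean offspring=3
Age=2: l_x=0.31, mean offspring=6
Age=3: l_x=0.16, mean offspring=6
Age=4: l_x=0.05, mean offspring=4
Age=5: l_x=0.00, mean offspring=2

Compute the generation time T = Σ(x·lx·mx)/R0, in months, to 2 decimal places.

lx·mx: 0, 1.83, 1.86, 0.96, 0.2, 0 → R0 = 4.85
x·lx·mx: 0, 1.83, 3.72, 2.88, 0.8, 0 → Σ = 9.23
T = 9.23 / 4.85 = 1.903093… → 1.90

1.90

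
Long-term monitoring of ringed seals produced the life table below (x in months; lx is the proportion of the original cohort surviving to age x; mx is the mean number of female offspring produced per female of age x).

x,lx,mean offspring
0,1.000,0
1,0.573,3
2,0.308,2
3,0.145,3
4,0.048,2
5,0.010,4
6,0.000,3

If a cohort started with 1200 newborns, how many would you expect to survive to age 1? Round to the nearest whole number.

Expected survivors = N0 · l_1 = 1200 × 0.573 = 687.6 → 688

688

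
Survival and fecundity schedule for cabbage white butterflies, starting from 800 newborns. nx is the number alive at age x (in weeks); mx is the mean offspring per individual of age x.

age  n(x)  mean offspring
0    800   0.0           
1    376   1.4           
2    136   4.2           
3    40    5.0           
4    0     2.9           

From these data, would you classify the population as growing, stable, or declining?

lx = nx/n0 = nx/800: 1, 0.47, 0.17, 0.05, 0
R0 = Σ lx·mx = 0 + 0.658 + 0.714 + 0.25 + 0 = 1.622
R0 > 1, so the population is growing.

growing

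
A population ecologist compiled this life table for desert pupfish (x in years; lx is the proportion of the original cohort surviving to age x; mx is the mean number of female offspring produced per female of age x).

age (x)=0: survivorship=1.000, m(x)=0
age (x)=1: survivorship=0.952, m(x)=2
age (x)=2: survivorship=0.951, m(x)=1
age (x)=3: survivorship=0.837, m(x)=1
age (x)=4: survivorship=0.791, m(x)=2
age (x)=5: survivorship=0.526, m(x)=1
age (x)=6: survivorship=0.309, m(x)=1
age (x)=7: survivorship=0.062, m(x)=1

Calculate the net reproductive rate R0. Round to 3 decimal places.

lx·mx by age: 0, 1.904, 0.951, 0.837, 1.582, 0.526, 0.309, 0.062
R0 = Σ lx·mx = 6.171 → 6.171

6.171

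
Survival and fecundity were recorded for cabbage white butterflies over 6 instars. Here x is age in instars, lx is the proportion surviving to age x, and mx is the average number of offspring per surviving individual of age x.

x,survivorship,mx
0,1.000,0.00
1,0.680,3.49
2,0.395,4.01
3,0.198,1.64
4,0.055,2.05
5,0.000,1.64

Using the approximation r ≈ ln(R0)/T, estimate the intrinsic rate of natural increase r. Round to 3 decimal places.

0.934

R0 = Σ lx·mx = 0 + 2.3732 + 1.58395 + 0.32472 + 0.11275 + 0 = 4.39462
Σ x·lx·mx = 6.96626; T = 6.96626/4.39462 = 1.58518…
r ≈ ln(R0)/T = ln(4.39462)/1.58518… = 0.93389… → 0.934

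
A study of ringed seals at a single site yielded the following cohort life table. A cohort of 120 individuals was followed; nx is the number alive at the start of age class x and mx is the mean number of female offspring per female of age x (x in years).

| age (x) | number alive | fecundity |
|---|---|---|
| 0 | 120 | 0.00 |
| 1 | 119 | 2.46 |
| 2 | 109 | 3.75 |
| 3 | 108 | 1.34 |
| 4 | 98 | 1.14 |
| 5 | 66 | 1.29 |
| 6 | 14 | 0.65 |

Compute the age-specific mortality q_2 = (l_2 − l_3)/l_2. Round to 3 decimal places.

0.009

lx = nx/n0 = nx/120: 1, 0.99167…, 0.90833…, 0.9, 0.81667…, 0.55, 0.11667…
q_2 = (l_2 − l_3) / l_2 = (0.908333… − 0.9) / 0.908333…
     = 0.008333… / 0.908333… = 0.009174… → 0.009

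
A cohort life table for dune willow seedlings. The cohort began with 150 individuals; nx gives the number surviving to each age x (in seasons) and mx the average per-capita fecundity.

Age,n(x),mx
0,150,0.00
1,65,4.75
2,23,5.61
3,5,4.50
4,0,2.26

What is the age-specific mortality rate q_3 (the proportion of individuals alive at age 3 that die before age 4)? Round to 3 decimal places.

1.000

lx = nx/n0 = nx/150: 1, 0.43333…, 0.15333…, 0.03333…, 0
q_3 = (l_3 − l_4) / l_3 = (0.033333… − 0) / 0.033333…
     = 0.033333… / 0.033333… = 1 → 1.000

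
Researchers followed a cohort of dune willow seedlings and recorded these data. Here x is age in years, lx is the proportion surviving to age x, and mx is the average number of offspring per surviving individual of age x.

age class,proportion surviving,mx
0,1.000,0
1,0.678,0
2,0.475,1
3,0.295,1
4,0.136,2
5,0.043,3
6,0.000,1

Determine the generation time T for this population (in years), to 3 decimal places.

3.047

lx·mx: 0, 0, 0.475, 0.295, 0.272, 0.129, 0 → R0 = 1.171
x·lx·mx: 0, 0, 0.95, 0.885, 1.088, 0.645, 0 → Σ = 3.568
T = 3.568 / 1.171 = 3.046968… → 3.047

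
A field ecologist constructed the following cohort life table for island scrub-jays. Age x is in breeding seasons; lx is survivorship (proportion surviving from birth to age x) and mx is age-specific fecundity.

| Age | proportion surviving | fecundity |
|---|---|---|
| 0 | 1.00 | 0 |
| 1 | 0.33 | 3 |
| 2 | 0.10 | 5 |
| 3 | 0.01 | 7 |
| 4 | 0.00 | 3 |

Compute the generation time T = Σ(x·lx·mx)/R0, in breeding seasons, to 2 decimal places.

lx·mx: 0, 0.99, 0.5, 0.07, 0 → R0 = 1.56
x·lx·mx: 0, 0.99, 1, 0.21, 0 → Σ = 2.2
T = 2.2 / 1.56 = 1.410256… → 1.41

1.41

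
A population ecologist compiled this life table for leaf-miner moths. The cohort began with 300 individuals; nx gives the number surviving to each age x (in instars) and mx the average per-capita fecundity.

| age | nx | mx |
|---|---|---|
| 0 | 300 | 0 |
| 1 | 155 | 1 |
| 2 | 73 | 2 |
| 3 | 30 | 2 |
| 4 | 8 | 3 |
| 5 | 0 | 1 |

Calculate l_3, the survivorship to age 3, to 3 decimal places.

l_3 = n_3/n_0 = 30/300 = 0.1 → 0.100

0.100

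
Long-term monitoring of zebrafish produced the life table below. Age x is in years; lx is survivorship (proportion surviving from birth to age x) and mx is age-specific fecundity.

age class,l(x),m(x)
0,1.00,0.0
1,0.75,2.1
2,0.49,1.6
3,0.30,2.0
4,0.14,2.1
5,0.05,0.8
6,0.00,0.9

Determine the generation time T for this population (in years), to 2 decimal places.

lx·mx: 0, 1.575, 0.784, 0.6, 0.294, 0.04, 0 → R0 = 3.293
x·lx·mx: 0, 1.575, 1.568, 1.8, 1.176, 0.2, 0 → Σ = 6.319
T = 6.319 / 3.293 = 1.918919… → 1.92

1.92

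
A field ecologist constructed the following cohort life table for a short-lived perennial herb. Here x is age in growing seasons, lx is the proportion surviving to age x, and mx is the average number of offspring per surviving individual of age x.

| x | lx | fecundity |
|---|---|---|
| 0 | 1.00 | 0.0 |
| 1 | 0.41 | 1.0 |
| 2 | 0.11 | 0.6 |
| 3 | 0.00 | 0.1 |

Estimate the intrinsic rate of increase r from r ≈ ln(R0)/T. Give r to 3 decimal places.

-0.652

R0 = Σ lx·mx = 0 + 0.41 + 0.066 + 0 = 0.476
Σ x·lx·mx = 0.542; T = 0.542/0.476 = 1.13866…
r ≈ ln(R0)/T = ln(0.476)/1.13866… = -0.65194… → -0.652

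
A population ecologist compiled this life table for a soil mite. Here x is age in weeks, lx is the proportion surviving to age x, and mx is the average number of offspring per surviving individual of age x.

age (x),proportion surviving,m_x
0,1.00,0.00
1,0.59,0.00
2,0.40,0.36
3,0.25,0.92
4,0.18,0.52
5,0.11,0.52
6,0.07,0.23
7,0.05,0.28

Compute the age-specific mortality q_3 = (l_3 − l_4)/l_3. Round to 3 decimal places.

0.280

q_3 = (l_3 − l_4) / l_3 = (0.25 − 0.18) / 0.25
     = 0.07 / 0.25 = 0.28 → 0.280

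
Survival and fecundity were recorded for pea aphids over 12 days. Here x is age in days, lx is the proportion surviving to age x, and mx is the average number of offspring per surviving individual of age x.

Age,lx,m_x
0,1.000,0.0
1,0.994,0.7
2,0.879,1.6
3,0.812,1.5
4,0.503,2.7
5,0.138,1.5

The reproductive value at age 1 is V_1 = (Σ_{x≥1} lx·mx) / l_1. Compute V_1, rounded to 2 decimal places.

4.91

lx·mx for x ≥ 1: 0.6958, 1.4064, 1.218, 1.3581, 0.207 → sum = 4.8853
V_1 = 4.8853 / l_1 = 4.8853 / 0.994 = 4.914789… → 4.91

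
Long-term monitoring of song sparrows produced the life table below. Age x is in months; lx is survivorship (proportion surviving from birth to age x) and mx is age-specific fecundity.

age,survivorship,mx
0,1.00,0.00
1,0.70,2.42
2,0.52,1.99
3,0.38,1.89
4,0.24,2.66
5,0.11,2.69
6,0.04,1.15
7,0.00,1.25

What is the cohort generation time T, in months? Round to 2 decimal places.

2.31

lx·mx: 0, 1.694, 1.0348, 0.7182, 0.6384, 0.2959, 0.046, 0 → R0 = 4.4273
x·lx·mx: 0, 1.694, 2.0696, 2.1546, 2.5536, 1.4795, 0.276, 0 → Σ = 10.2273
T = 10.2273 / 4.4273 = 2.310054… → 2.31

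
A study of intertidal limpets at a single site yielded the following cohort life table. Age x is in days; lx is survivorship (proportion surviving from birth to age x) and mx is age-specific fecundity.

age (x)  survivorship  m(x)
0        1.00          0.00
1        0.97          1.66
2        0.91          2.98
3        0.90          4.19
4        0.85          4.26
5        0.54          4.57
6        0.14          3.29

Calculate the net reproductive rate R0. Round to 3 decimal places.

14.642

lx·mx by age: 0, 1.6102, 2.7118, 3.771, 3.621, 2.4678, 0.4606
R0 = Σ lx·mx = 14.6424 → 14.642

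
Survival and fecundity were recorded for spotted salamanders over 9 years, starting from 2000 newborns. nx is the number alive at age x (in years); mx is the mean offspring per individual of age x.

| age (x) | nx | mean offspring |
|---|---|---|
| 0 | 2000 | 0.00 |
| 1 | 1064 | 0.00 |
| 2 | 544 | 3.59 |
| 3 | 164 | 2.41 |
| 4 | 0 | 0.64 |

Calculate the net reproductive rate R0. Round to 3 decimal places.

lx = nx/n0 = nx/2000: 1, 0.532, 0.272, 0.082, 0
lx·mx by age: 0, 0, 0.97648, 0.19762, 0
R0 = Σ lx·mx = 1.1741 → 1.174

1.174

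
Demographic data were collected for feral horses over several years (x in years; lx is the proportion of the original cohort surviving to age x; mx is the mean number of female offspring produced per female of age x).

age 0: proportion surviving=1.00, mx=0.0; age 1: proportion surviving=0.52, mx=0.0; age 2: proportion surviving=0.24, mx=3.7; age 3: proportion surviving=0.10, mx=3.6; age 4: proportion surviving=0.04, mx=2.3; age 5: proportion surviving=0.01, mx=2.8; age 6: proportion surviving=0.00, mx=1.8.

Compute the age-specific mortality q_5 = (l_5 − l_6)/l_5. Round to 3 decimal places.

1.000

q_5 = (l_5 − l_6) / l_5 = (0.01 − 0) / 0.01
     = 0.01 / 0.01 = 1 → 1.000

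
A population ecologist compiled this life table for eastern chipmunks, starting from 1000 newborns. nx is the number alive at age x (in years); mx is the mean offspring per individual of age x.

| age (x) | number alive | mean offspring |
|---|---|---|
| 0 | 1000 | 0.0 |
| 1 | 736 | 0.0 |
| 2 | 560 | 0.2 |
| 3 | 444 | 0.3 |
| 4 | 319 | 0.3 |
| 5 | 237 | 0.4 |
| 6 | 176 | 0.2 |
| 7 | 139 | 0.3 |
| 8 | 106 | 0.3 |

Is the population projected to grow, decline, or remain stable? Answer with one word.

declining

lx = nx/n0 = nx/1000: 1, 0.736, 0.56, 0.444, 0.319, 0.237, 0.176, 0.139, 0.106
R0 = Σ lx·mx = 0 + 0 + 0.112 + 0.1332 + 0.0957 + 0.0948 + 0.0352 + 0.0417 + 0.0318 = 0.5444
R0 < 1, so the population is declining.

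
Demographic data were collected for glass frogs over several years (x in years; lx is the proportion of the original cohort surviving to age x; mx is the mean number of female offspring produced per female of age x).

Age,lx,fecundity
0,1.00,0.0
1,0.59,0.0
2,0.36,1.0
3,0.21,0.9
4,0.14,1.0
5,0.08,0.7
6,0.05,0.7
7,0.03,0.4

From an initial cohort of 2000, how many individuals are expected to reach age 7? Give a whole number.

60

Expected survivors = N0 · l_7 = 2000 × 0.03 = 60 → 60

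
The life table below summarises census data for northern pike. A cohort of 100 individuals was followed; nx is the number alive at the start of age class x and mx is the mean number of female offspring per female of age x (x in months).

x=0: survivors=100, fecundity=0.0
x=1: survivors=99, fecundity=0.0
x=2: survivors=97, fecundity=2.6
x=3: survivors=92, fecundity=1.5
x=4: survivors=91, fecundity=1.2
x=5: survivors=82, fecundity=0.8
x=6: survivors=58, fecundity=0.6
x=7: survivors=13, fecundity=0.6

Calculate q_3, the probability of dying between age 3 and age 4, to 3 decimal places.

0.011

lx = nx/n0 = nx/100: 1, 0.99, 0.97, 0.92, 0.91, 0.82, 0.58, 0.13
q_3 = (l_3 − l_4) / l_3 = (0.92 − 0.91) / 0.92
     = 0.01 / 0.92 = 0.01087… → 0.011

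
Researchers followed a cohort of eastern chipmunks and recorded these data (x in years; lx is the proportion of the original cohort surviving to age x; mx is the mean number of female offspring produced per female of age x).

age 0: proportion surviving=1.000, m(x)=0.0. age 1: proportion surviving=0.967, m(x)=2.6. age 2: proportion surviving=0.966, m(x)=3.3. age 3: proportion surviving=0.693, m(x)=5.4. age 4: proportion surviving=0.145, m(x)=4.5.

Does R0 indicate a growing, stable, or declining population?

R0 = Σ lx·mx = 0 + 2.5142 + 3.1878 + 3.7422 + 0.6525 = 10.0967
R0 > 1, so the population is growing.

growing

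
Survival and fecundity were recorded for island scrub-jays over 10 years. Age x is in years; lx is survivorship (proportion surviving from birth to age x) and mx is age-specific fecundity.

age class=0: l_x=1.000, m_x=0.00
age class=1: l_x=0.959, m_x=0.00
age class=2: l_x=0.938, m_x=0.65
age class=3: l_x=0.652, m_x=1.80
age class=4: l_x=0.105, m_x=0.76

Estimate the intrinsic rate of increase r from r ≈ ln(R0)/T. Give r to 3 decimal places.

R0 = Σ lx·mx = 0 + 0 + 0.6097 + 1.1736 + 0.0798 = 1.8631
Σ x·lx·mx = 5.0594; T = 5.0594/1.8631 = 2.71558…
r ≈ ln(R0)/T = ln(1.8631)/2.71558… = 0.22914… → 0.229

0.229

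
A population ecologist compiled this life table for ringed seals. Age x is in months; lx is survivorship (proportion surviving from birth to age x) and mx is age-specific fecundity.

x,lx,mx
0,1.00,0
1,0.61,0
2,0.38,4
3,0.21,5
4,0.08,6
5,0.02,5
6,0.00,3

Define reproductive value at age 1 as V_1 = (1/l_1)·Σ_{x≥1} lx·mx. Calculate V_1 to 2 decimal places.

5.16

lx·mx for x ≥ 1: 0, 1.52, 1.05, 0.48, 0.1, 0 → sum = 3.15
V_1 = 3.15 / l_1 = 3.15 / 0.61 = 5.163934… → 5.16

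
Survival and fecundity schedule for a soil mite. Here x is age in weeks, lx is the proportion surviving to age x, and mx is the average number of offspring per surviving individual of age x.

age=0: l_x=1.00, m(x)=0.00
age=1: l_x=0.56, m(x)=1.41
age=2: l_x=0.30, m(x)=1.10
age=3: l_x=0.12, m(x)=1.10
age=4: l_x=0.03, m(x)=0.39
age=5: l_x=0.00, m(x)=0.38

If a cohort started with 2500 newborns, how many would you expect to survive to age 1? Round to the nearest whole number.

Expected survivors = N0 · l_1 = 2500 × 0.56 = 1400 → 1400

1400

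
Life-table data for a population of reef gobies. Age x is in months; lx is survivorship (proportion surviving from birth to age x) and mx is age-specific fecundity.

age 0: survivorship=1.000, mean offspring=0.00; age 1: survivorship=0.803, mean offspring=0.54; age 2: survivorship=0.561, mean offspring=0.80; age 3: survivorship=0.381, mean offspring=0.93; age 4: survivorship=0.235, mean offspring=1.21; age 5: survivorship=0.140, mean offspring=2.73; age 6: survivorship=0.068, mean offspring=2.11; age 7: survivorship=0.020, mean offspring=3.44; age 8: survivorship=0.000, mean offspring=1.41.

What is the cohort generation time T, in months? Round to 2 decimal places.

3.21

lx·mx: 0, 0.43362, 0.4488, 0.35433, 0.28435, 0.3822, 0.14348, 0.0688, 0 → R0 = 2.11558
x·lx·mx: 0, 0.43362, 0.8976, 1.06299, 1.1374, 1.911, 0.86088, 0.4816, 0 → Σ = 6.78509
T = 6.78509 / 2.11558 = 3.207201… → 3.21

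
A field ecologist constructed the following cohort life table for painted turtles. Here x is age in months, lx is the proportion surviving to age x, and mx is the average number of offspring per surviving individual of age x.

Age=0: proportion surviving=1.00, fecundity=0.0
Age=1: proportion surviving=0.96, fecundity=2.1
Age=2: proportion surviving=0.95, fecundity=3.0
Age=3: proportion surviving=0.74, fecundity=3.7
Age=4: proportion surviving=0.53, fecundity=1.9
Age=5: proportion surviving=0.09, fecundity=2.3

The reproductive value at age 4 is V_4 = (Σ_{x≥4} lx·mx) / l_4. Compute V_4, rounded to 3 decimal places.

lx·mx for x ≥ 4: 1.007, 0.207 → sum = 1.214
V_4 = 1.214 / l_4 = 1.214 / 0.53 = 2.290566… → 2.291

2.291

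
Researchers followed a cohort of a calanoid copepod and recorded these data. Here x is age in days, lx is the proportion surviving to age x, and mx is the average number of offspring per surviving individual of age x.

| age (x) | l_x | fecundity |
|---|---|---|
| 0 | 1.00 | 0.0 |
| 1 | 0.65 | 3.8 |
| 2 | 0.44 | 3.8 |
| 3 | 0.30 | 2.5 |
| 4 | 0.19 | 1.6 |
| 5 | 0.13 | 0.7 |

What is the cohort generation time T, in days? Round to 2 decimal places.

1.84

lx·mx: 0, 2.47, 1.672, 0.75, 0.304, 0.091 → R0 = 5.287
x·lx·mx: 0, 2.47, 3.344, 2.25, 1.216, 0.455 → Σ = 9.735
T = 9.735 / 5.287 = 1.841309… → 1.84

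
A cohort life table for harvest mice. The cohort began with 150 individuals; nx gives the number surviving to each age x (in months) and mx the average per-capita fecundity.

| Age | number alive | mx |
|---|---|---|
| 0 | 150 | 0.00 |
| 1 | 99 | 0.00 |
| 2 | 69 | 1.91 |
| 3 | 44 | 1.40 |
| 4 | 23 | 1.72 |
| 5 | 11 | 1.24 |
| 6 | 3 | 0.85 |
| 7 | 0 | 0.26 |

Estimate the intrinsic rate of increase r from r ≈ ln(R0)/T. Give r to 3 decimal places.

0.183

lx = nx/n0 = nx/150: 1, 0.66, 0.46, 0.29333…, 0.15333…, 0.07333…, 0.02, 0
R0 = Σ lx·mx = 0 + 0 + 0.8786 + 0.41067… + 0.26373… + 0.09093… + 0.017 + 0 = 1.660933…
Σ x·lx·mx = 4.6008…; T = 4.6008…/1.660933… = 2.77001…
r ≈ ln(R0)/T = ln(1.660933…)/2.77001… = 0.18317… → 0.183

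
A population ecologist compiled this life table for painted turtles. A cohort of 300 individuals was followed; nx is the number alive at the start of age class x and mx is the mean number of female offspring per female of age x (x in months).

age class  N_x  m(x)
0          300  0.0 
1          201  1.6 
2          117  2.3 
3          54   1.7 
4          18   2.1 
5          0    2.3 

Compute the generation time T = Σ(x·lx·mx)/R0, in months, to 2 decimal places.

1.79

lx = nx/n0 = nx/300: 1, 0.67, 0.39, 0.18, 0.06, 0
lx·mx: 0, 1.072, 0.897, 0.306, 0.126, 0 → R0 = 2.401
x·lx·mx: 0, 1.072, 1.794, 0.918, 0.504, 0 → Σ = 4.288
T = 4.288 / 2.401 = 1.785923… → 1.79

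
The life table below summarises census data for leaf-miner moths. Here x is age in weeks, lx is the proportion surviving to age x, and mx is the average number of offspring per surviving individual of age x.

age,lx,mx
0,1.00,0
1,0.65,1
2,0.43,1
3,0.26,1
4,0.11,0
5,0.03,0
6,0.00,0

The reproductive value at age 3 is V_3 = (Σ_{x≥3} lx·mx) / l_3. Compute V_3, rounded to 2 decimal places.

1.00

lx·mx for x ≥ 3: 0.26, 0, 0, 0 → sum = 0.26
V_3 = 0.26 / l_3 = 0.26 / 0.26 = 1 → 1.00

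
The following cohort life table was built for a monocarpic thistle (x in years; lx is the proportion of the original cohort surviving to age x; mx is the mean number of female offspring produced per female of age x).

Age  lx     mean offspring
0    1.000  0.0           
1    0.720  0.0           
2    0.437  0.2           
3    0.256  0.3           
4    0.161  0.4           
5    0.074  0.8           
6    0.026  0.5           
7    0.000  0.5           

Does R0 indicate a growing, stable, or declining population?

declining

R0 = Σ lx·mx = 0 + 0 + 0.0874 + 0.0768 + 0.0644 + 0.0592 + 0.013 + 0 = 0.3008
R0 < 1, so the population is declining.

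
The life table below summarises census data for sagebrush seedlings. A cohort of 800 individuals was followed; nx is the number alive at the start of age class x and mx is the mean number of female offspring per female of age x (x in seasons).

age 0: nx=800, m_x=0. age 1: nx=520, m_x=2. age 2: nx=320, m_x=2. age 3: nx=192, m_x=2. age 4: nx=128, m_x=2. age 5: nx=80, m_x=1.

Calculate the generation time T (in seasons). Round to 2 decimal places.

2.04

lx = nx/n0 = nx/800: 1, 0.65, 0.4, 0.24, 0.16, 0.1
lx·mx: 0, 1.3, 0.8, 0.48, 0.32, 0.1 → R0 = 3
x·lx·mx: 0, 1.3, 1.6, 1.44, 1.28, 0.5 → Σ = 6.12
T = 6.12 / 3 = 2.04 → 2.04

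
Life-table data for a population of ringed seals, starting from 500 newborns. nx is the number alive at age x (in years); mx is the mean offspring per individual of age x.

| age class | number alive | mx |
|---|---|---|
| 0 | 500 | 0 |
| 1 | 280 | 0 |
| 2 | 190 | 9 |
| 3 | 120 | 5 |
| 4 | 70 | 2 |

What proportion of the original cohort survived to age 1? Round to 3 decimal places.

l_1 = n_1/n_0 = 280/500 = 0.56 → 0.560

0.560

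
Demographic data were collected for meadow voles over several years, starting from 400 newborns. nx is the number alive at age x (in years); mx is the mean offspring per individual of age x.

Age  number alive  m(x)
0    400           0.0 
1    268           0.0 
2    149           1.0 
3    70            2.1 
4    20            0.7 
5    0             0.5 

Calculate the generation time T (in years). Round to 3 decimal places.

lx = nx/n0 = nx/400: 1, 0.67, 0.3725, 0.175, 0.05, 0
lx·mx: 0, 0, 0.3725, 0.3675, 0.035, 0 → R0 = 0.775
x·lx·mx: 0, 0, 0.745, 1.1025, 0.14, 0 → Σ = 1.9875
T = 1.9875 / 0.775 = 2.564516… → 2.565

2.565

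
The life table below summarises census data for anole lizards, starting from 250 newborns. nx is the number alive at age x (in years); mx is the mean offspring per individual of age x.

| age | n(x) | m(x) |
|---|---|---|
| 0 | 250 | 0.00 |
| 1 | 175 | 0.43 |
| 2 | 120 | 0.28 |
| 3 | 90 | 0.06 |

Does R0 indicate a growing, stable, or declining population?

declining

lx = nx/n0 = nx/250: 1, 0.7, 0.48, 0.36
R0 = Σ lx·mx = 0 + 0.301 + 0.1344 + 0.0216 = 0.457
R0 < 1, so the population is declining.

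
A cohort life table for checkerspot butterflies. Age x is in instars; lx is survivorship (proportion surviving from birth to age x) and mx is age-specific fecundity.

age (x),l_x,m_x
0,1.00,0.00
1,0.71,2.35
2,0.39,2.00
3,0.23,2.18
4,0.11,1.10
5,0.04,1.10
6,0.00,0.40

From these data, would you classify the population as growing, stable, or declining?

growing

R0 = Σ lx·mx = 0 + 1.6685 + 0.78 + 0.5014 + 0.121 + 0.044 + 0 = 3.1149
R0 > 1, so the population is growing.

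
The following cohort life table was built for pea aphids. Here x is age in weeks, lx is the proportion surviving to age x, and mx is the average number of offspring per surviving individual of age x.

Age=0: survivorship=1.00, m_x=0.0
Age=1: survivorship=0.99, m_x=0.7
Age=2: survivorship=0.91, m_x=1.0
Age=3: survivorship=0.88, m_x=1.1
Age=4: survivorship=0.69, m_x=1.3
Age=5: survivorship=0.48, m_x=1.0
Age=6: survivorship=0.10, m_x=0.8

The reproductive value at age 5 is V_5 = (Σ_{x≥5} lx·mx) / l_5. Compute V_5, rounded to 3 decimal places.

lx·mx for x ≥ 5: 0.48, 0.08 → sum = 0.56
V_5 = 0.56 / l_5 = 0.56 / 0.48 = 1.166667… → 1.167

1.167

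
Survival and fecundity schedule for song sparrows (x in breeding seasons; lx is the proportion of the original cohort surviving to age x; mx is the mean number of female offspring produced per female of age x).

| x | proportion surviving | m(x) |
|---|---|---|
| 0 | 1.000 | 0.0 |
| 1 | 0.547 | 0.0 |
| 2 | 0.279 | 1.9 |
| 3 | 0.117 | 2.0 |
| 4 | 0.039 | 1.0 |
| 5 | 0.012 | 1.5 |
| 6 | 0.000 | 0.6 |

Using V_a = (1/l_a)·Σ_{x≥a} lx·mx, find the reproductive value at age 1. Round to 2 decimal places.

1.50

lx·mx for x ≥ 1: 0, 0.5301, 0.234, 0.039, 0.018, 0 → sum = 0.8211
V_1 = 0.8211 / l_1 = 0.8211 / 0.547 = 1.501097… → 1.50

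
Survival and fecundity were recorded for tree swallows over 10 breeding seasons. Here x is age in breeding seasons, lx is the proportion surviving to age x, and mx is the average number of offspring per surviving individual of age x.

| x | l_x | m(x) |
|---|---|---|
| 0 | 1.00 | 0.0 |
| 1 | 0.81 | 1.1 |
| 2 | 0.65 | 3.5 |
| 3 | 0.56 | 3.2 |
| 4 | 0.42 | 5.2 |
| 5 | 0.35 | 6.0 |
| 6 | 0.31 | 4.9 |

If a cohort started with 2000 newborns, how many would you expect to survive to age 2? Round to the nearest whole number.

Expected survivors = N0 · l_2 = 2000 × 0.65 = 1300 → 1300

1300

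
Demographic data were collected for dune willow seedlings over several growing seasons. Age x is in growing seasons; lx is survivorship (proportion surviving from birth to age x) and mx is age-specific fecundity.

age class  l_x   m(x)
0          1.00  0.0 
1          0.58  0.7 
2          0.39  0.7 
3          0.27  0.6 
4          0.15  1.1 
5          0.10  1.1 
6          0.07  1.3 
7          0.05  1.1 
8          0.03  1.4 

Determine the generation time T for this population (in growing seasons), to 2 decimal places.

3.00

lx·mx: 0, 0.406, 0.273, 0.162, 0.165, 0.11, 0.091, 0.055, 0.042 → R0 = 1.304
x·lx·mx: 0, 0.406, 0.546, 0.486, 0.66, 0.55, 0.546, 0.385, 0.336 → Σ = 3.915
T = 3.915 / 1.304 = 3.002301… → 3.00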